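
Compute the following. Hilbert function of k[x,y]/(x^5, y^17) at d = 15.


k[x,y], I = (x^5, y^17), d = 15
Need i < 5 and d-i < 17.
Range: 0 <= i <= 4.
H(15) = 5


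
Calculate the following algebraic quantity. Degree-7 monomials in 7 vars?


C(d+n-1,n-1)=C(13,6)=1716


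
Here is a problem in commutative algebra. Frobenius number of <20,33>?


gcd(20,33)=1 => F=ab-a-b=20*33-20-33=660-53=607


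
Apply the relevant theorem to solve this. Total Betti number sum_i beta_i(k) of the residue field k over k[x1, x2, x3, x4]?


Koszul resolution: beta_i(k)=C(n,i), n=4
sum_i C(4,i) = 2^4 = 16


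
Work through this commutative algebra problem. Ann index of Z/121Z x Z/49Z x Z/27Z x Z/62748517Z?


Exponent = lcm of the cyclic orders; pairwise coprime => product.
11^2*7^2*3^3*13^7=121*49*27*62748517=10044970846911


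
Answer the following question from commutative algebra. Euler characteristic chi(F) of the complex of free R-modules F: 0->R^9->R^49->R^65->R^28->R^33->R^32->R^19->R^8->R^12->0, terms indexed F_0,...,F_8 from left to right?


chi = sum (-1)^i * rank:
(-1)^0*9=9
(-1)^1*49=-49
(-1)^2*65=65
(-1)^3*28=-28
(-1)^4*33=33
(-1)^5*32=-32
(-1)^6*19=19
(-1)^7*8=-8
(-1)^8*12=12
chi=21


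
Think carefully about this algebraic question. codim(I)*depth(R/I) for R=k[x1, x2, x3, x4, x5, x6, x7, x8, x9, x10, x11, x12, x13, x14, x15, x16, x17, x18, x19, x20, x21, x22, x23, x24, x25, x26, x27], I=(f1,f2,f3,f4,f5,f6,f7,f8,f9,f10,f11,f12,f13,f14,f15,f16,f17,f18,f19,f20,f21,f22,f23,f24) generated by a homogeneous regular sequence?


codim=24, depth=dim(R/I)=27-24=3
Product=24*3=72


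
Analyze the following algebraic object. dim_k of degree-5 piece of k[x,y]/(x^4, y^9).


k[x,y], I = (x^4, y^9), d = 5
Need i < 4 and d-i < 9.
Range: 0 <= i <= 3.
H(5) = 4


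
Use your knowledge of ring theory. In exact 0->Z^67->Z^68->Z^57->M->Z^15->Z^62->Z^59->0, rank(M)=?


Alt sum=0:
(-1)^0*67 + (-1)^1*68 + (-1)^2*57 + (-1)^3*? + (-1)^4*15 + (-1)^5*62 + (-1)^6*59=0
rank(M)=68


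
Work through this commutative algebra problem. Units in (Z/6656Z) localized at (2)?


Local ring = Z/512Z.
phi(512) = 2^8*(2-1) = 256


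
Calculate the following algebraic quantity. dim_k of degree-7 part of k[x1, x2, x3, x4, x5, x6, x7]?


C(d+n-1,n-1)=C(13,6)=1716


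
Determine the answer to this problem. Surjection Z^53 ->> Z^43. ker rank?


rank(ker) = 53-43 = 10


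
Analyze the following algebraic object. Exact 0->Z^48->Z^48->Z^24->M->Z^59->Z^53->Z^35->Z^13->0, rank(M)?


Alt sum=0:
(-1)^0*48 + (-1)^1*48 + (-1)^2*24 + (-1)^3*? + (-1)^4*59 + (-1)^5*53 + (-1)^6*35 + (-1)^7*13=0
rank(M)=52


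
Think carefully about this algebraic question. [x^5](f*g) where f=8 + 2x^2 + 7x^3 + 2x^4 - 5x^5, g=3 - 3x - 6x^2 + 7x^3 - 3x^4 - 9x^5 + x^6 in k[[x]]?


[x^5] = sum a_i*b_j, i+j=5
  8*-9=-72
  2*7=14
  7*-6=-42
  2*-3=-6
  -5*3=-15
Sum=-121


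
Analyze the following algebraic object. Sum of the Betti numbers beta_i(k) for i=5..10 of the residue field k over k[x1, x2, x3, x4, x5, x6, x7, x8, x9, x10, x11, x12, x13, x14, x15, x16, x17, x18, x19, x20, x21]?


Koszul resolution: beta_i(k)=C(n,i), n=21
C(21,5)=20349, C(21,6)=54264, C(21,7)=116280, C(21,8)=203490, C(21,9)=293930, C(21,10)=352716
Sum=1041029


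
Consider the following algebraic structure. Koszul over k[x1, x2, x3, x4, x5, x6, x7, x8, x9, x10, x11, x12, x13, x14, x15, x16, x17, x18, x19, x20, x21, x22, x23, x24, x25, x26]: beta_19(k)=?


C(n,i)=C(26,19)=657800


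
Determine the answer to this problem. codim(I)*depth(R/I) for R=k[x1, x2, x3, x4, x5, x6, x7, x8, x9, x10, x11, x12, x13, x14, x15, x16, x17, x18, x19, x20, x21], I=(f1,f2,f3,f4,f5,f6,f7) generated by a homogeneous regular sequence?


codim=7, depth=dim(R/I)=21-7=14
Product=7*14=98


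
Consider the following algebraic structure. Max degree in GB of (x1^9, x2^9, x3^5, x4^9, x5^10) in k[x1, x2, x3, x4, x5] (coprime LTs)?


Pure powers, coprime LTs => already GB.
Degrees: 9, 9, 5, 9, 10
Max=10


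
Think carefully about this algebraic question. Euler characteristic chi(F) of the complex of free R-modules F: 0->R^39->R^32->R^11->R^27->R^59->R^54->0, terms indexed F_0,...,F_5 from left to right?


chi = sum (-1)^i * rank:
(-1)^0*39=39
(-1)^1*32=-32
(-1)^2*11=11
(-1)^3*27=-27
(-1)^4*59=59
(-1)^5*54=-54
chi=-4


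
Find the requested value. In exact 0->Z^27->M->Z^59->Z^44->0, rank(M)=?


Alt sum=0:
(-1)^0*27 + (-1)^1*? + (-1)^2*59 + (-1)^3*44=0
rank(M)=42


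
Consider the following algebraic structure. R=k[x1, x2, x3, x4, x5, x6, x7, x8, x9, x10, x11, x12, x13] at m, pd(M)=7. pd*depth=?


pd+depth=13
depth=13-7=6
pd*depth=7*6=42


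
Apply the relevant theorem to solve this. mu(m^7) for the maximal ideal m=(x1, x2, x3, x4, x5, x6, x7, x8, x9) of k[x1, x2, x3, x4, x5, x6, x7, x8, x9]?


Graded Nakayama: mu(m^d) = dim_k (m^d/m^(d+1)) = #degree-7 monomials in 9 vars
C(n+d-1,d)=C(15,7)=6435


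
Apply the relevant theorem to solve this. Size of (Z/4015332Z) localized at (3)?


3-primary part: 4015332=3^10*68
Size=3^10=59049


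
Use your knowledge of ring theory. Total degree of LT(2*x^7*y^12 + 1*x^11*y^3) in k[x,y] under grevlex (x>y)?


LT: 2*x^7*y^12
deg_x=7, deg_y=12
Total=7+12=19


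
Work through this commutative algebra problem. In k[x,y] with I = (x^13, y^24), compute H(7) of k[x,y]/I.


k[x,y], I = (x^13, y^24), d = 7
Need i < 13 and d-i < 24.
Range: 0 <= i <= 7.
H(7) = 8


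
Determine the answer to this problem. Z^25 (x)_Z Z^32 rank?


rank(M(x)N) = rank(M)*rank(N)
25*32 = 800


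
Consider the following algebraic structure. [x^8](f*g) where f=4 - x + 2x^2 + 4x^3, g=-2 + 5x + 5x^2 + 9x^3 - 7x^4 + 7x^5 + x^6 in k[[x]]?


[x^8] = sum a_i*b_j, i+j=8
  2*1=2
  4*7=28
Sum=30


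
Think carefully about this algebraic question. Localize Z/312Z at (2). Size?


2-primary part: 312=2^3*39
Size=2^3=8


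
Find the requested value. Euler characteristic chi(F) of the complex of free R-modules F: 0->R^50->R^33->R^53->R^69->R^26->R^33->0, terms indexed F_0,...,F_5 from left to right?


chi = sum (-1)^i * rank:
(-1)^0*50=50
(-1)^1*33=-33
(-1)^2*53=53
(-1)^3*69=-69
(-1)^4*26=26
(-1)^5*33=-33
chi=-6


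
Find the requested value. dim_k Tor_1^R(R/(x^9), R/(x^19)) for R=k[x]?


Tor_1(R/I,R/J)=(I cap J)/IJ=(x^19)/(x^28)
dim=28-19=min(9,19)=9


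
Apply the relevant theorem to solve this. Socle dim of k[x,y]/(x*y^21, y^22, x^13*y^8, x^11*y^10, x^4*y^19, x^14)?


Socle = ann(m) = span of standard monomials u with x*u, y*u in I (staircase corners).
Minimal generators: x^14, x^13*y^8, x^11*y^10, x^4*y^19, x*y^21, y^22
Corners: y^21, x^3y^20, x^10y^18, x^12y^9, x^13y^7
Socle dim=5


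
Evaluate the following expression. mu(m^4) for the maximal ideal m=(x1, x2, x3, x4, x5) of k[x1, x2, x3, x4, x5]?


Graded Nakayama: mu(m^d) = dim_k (m^d/m^(d+1)) = #degree-4 monomials in 5 vars
C(n+d-1,d)=C(8,4)=70


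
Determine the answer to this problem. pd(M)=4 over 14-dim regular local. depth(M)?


pd+depth=depth(R)=14
depth=14-4=10


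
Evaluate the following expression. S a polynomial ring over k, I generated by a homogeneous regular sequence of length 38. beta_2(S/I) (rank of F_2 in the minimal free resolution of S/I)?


Regular sequence => Koszul complex is the minimal free resolution.
Syz_1 minimally generated by Koszul relations f_i*e_j - f_j*e_i (i<j): mu(Syz_1) = beta_2 = C(m,2) = m(m-1)/2
m=38
38*37/2 = 703


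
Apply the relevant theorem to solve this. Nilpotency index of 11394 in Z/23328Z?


11394^k mod 23328:
k=1: 11394
k=2: 2916
k=3: 5832
k=4: 11664
k=5: 0
First zero at k = 5


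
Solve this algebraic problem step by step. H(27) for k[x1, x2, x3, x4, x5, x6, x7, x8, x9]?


C(d+n-1,n-1)=C(35,8)=23535820


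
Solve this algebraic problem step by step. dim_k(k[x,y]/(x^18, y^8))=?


Basis: x^i*y^j, i<18, j<8
18*8=144


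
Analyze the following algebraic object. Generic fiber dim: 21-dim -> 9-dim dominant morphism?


dim(fiber)=dim(X)-dim(Y)=21-9=12


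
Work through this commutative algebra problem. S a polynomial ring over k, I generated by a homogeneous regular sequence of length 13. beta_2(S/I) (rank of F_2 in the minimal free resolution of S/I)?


Regular sequence => Koszul complex is the minimal free resolution.
Syz_1 minimally generated by Koszul relations f_i*e_j - f_j*e_i (i<j): mu(Syz_1) = beta_2 = C(m,2) = m(m-1)/2
m=13
13*12/2 = 78


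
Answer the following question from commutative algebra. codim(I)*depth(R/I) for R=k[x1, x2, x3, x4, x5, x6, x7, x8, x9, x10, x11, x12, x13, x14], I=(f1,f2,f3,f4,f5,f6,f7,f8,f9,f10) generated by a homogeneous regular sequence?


codim=10, depth=dim(R/I)=14-10=4
Product=10*4=40


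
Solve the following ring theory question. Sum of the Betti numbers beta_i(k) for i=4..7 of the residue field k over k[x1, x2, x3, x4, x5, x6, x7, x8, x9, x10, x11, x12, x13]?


Koszul resolution: beta_i(k)=C(n,i), n=13
C(13,4)=715, C(13,5)=1287, C(13,6)=1716, C(13,7)=1716
Sum=5434


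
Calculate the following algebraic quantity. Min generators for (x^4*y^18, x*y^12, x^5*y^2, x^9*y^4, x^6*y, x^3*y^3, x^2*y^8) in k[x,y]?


Remove redundant (divisible by others).
x^9*y^4 redundant.
x^4*y^18 redundant.
Min: x^6*y, x^5*y^2, x^3*y^3, x^2*y^8, x*y^12
Count=5


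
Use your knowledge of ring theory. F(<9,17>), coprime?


gcd(9,17)=1 => F=ab-a-b=9*17-9-17=153-26=127


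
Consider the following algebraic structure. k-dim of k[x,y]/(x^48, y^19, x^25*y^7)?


k[x,y]/I, I = (x^48, y^19, x^25*y^7)
Rect: 48x19=912. Corner: (48-25)x(19-7)=276.
dim = 912-276 = 636


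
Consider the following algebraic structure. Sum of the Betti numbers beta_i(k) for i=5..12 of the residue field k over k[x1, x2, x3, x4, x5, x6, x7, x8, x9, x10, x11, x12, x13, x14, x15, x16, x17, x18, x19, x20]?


Koszul resolution: beta_i(k)=C(n,i), n=20
C(20,5)=15504, C(20,6)=38760, C(20,7)=77520, C(20,8)=125970, C(20,9)=167960, C(20,10)=184756, C(20,11)=167960, C(20,12)=125970
Sum=904400


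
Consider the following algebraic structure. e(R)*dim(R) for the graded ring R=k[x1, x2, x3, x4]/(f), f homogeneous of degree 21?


e(R)=deg(f)=21, dim(R)=4-1=3
e*dim=21*3=63


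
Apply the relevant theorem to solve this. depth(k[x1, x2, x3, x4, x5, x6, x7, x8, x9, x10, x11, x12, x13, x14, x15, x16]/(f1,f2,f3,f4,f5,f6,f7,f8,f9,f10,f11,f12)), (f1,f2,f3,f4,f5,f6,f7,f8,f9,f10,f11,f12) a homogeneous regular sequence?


depth(R)=16
depth(R/I)=16-12=4


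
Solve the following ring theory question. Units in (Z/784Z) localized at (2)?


Local ring = Z/16Z.
phi(16) = 2^3*(2-1) = 8


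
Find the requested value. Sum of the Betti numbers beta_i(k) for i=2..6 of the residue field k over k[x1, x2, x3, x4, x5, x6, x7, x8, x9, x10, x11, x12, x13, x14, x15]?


Koszul resolution: beta_i(k)=C(n,i), n=15
C(15,2)=105, C(15,3)=455, C(15,4)=1365, C(15,5)=3003, C(15,6)=5005
Sum=9933


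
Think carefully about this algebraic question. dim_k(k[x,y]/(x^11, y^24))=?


Basis: x^i*y^j, i<11, j<24
11*24=264


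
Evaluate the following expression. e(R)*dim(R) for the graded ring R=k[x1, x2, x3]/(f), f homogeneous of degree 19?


e(R)=deg(f)=19, dim(R)=3-1=2
e*dim=19*2=38


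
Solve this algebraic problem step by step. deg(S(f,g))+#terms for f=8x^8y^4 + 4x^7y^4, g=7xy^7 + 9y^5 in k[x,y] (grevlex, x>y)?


LT(f)=8x^8y^4, LT(g)=7xy^7
lcm(LM)=x^8y^7
S(f,g) (scaled by 56 to clear denominators) = 7y^3*f - 8x^7*g = 28x^7y^7 - 72x^7y^5
2 terms, deg 14.
14+2=16


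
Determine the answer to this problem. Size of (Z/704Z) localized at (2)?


2-primary part: 704=2^6*11
Size=2^6=64


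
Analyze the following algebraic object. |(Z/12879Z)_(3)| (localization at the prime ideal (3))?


3-primary part: 12879=3^5*53
Size=3^5=243


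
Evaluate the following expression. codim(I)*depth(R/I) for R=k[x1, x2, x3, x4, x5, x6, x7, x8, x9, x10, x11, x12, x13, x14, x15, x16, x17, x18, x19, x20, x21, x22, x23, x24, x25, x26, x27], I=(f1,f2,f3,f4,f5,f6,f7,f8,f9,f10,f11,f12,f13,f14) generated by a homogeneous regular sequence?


codim=14, depth=dim(R/I)=27-14=13
Product=14*13=182


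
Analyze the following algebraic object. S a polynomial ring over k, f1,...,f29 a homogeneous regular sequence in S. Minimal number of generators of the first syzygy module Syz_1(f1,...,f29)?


Regular sequence => Koszul complex is the minimal free resolution.
Syz_1 minimally generated by Koszul relations f_i*e_j - f_j*e_i (i<j): mu(Syz_1) = beta_2 = C(m,2) = m(m-1)/2
m=29
29*28/2 = 406


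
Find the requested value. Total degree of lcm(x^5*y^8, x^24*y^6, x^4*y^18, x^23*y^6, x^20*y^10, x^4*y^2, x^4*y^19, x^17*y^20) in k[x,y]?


lcm = componentwise max:
x: max(5,24,4,23,20,4,4,17)=24
y: max(8,6,18,6,10,2,19,20)=20
Total=24+20=44


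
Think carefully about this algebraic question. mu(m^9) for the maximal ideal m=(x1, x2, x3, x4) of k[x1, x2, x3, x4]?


Graded Nakayama: mu(m^d) = dim_k (m^d/m^(d+1)) = #degree-9 monomials in 4 vars
C(n+d-1,d)=C(12,9)=220


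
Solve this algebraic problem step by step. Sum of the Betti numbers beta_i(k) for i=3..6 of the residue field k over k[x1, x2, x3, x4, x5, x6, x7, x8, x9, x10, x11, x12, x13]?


Koszul resolution: beta_i(k)=C(n,i), n=13
C(13,3)=286, C(13,4)=715, C(13,5)=1287, C(13,6)=1716
Sum=4004


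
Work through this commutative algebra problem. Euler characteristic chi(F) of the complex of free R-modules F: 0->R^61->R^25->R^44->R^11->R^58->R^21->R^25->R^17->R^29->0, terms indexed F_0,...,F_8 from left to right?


chi = sum (-1)^i * rank:
(-1)^0*61=61
(-1)^1*25=-25
(-1)^2*44=44
(-1)^3*11=-11
(-1)^4*58=58
(-1)^5*21=-21
(-1)^6*25=25
(-1)^7*17=-17
(-1)^8*29=29
chi=143


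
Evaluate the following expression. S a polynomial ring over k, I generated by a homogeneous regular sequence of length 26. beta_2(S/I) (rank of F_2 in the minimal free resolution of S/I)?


Regular sequence => Koszul complex is the minimal free resolution.
Syz_1 minimally generated by Koszul relations f_i*e_j - f_j*e_i (i<j): mu(Syz_1) = beta_2 = C(m,2) = m(m-1)/2
m=26
26*25/2 = 325


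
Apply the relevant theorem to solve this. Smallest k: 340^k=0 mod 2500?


340^k mod 2500:
k=1: 340
k=2: 600
k=3: 1500
k=4: 0
First zero at k = 4


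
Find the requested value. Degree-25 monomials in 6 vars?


C(d+n-1,n-1)=C(30,5)=142506


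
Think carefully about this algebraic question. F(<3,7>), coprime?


gcd(3,7)=1 => F=ab-a-b=3*7-3-7=21-10=11


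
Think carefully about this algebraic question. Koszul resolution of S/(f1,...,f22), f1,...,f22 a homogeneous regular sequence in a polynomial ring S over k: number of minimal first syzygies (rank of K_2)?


Regular sequence => Koszul complex is the minimal free resolution.
Syz_1 minimally generated by Koszul relations f_i*e_j - f_j*e_i (i<j): mu(Syz_1) = beta_2 = C(m,2) = m(m-1)/2
m=22
22*21/2 = 231


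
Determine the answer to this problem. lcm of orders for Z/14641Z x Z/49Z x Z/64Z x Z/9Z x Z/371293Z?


Exponent = lcm of the cyclic orders; pairwise coprime => product.
11^4*7^2*2^6*3^2*13^5=14641*49*64*9*371293=153428509346112


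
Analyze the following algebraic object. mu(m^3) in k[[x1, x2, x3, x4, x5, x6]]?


C(n+d-1,d)=C(8,3)=56


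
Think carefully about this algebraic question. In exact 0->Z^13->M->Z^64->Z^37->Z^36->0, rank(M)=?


Alt sum=0:
(-1)^0*13 + (-1)^1*? + (-1)^2*64 + (-1)^3*37 + (-1)^4*36=0
rank(M)=76


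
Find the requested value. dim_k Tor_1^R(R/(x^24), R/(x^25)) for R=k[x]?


Tor_1(R/I,R/J)=(I cap J)/IJ=(x^25)/(x^49)
dim=49-25=min(24,25)=24


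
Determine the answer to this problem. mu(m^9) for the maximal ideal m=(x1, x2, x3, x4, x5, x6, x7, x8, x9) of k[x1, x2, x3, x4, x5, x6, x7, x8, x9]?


Graded Nakayama: mu(m^d) = dim_k (m^d/m^(d+1)) = #degree-9 monomials in 9 vars
C(n+d-1,d)=C(17,9)=24310


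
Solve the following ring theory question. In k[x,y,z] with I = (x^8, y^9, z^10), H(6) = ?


Need i<8, j<9, k<10 with i+j+k=6.
For each i, j ranges over max(0,6-i-9)..min(8,6-i):
  i=0: j in [0,6] -> 7
  i=1: j in [0,5] -> 6
  i=2: j in [0,4] -> 5
  i=3: j in [0,3] -> 4
  i=4: j in [0,2] -> 3
  i=5: j in [0,1] -> 2
  i=6: j in [0,0] -> 1
H(6) = 7+6+5+4+3+2+1 = 28


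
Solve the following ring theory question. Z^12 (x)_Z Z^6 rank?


rank(M(x)N) = rank(M)*rank(N)
12*6 = 72


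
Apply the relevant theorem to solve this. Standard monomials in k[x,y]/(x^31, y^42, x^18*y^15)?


k[x,y]/I, I = (x^31, y^42, x^18*y^15)
Rect: 31x42=1302. Corner: (31-18)x(42-15)=351.
dim = 1302-351 = 951


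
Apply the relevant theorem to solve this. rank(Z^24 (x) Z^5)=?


rank(M(x)N) = rank(M)*rank(N)
24*5 = 120


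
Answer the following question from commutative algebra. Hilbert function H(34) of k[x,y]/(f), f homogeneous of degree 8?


H(t)=d for t>=d-1.
d=8, t=34
H(34)=8


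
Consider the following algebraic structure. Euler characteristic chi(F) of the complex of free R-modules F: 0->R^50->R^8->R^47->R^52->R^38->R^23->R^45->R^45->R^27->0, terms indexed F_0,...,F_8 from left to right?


chi = sum (-1)^i * rank:
(-1)^0*50=50
(-1)^1*8=-8
(-1)^2*47=47
(-1)^3*52=-52
(-1)^4*38=38
(-1)^5*23=-23
(-1)^6*45=45
(-1)^7*45=-45
(-1)^8*27=27
chi=79


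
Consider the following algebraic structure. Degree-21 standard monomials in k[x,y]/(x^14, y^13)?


k[x,y], I = (x^14, y^13), d = 21
Need i < 14 and d-i < 13.
Range: 9 <= i <= 13.
H(21) = 5


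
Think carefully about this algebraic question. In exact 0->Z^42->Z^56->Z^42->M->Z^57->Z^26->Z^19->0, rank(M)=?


Alt sum=0:
(-1)^0*42 + (-1)^1*56 + (-1)^2*42 + (-1)^3*? + (-1)^4*57 + (-1)^5*26 + (-1)^6*19=0
rank(M)=78


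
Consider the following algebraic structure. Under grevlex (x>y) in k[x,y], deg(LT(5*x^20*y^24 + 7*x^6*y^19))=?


LT: 5*x^20*y^24
deg_x=20, deg_y=24
Total=20+24=44


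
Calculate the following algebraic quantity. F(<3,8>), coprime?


gcd(3,8)=1 => F=ab-a-b=3*8-3-8=24-11=13


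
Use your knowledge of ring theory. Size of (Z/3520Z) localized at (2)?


2-primary part: 3520=2^6*55
Size=2^6=64


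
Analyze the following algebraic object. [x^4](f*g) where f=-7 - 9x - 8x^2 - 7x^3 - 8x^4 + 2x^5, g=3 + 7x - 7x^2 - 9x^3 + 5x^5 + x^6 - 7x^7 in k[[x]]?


[x^4] = sum a_i*b_j, i+j=4
  -9*-9=81
  -8*-7=56
  -7*7=-49
  -8*3=-24
Sum=64


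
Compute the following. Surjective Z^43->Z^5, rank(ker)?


rank(ker) = 43-5 = 38


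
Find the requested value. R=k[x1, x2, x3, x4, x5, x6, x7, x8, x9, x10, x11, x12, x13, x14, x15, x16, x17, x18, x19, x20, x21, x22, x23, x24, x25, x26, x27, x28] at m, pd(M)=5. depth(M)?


pd+depth=depth(R)=28
depth=28-5=23


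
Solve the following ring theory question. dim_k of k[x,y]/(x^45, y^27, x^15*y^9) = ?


k[x,y]/I, I = (x^45, y^27, x^15*y^9)
Rect: 45x27=1215. Corner: (45-15)x(27-9)=540.
dim = 1215-540 = 675


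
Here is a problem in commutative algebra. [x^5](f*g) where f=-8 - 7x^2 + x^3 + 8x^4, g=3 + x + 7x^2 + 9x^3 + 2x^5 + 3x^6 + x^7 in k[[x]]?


[x^5] = sum a_i*b_j, i+j=5
  -8*2=-16
  -7*9=-63
  1*7=7
  8*1=8
Sum=-64


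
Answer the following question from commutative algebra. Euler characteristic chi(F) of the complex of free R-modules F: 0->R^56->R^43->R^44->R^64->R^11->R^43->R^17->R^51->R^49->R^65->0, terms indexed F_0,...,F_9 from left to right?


chi = sum (-1)^i * rank:
(-1)^0*56=56
(-1)^1*43=-43
(-1)^2*44=44
(-1)^3*64=-64
(-1)^4*11=11
(-1)^5*43=-43
(-1)^6*17=17
(-1)^7*51=-51
(-1)^8*49=49
(-1)^9*65=-65
chi=-89


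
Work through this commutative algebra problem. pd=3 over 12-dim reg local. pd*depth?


pd+depth=12
depth=12-3=9
pd*depth=3*9=27


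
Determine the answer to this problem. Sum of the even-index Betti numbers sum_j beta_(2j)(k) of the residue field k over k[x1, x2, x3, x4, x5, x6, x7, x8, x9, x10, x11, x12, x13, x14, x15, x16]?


Koszul resolution: beta_i(k)=C(n,i), n=16
sum_even C(16,i) = 2^(n-1) = 2^15 = 32768


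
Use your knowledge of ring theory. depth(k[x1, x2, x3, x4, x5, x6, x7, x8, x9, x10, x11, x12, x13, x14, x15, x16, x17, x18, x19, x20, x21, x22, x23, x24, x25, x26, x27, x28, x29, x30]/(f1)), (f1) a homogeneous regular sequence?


depth(R)=30
depth(R/I)=30-1=29


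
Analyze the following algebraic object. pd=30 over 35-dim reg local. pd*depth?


pd+depth=35
depth=35-30=5
pd*depth=30*5=150


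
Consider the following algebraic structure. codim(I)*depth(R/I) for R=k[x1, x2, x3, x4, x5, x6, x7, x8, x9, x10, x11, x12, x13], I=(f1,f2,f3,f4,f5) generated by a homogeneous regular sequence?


codim=5, depth=dim(R/I)=13-5=8
Product=5*8=40


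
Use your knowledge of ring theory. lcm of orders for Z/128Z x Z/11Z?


Exponent = lcm of the cyclic orders; pairwise coprime => product.
2^7*11^1=128*11=1408


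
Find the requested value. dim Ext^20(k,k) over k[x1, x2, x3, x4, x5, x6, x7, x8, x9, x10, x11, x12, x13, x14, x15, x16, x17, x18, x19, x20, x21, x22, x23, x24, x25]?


C(n,i)=C(25,20)=53130


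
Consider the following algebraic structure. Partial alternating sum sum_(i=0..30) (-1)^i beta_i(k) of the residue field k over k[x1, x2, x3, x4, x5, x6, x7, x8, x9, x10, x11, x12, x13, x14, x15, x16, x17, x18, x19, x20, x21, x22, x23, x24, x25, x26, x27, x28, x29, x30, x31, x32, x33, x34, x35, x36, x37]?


Koszul resolution: beta_i(k)=C(n,i), n=37
sum_(i=0..p) (-1)^i C(n,i) = (-1)^p C(n-1,p)
(-1)^30*C(36,30) = (-1)^30*1947792 = 1947792


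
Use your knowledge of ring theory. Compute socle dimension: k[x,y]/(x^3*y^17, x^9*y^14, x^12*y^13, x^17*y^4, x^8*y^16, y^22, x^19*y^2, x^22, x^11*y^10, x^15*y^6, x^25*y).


Socle = ann(m) = span of standard monomials u with x*u, y*u in I (staircase corners).
Redundant generators: x^12*y^13, x^25*y
Minimal generators: x^22, x^19*y^2, x^17*y^4, x^15*y^6, x^11*y^10, x^9*y^14, x^8*y^16, x^3*y^17, y^22
Corners: x^2y^21, x^7y^16, x^8y^15, x^10y^13, x^14y^9, x^16y^5, x^18y^3, x^21y
Socle dim=8


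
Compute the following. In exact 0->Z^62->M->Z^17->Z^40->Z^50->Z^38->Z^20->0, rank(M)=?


Alt sum=0:
(-1)^0*62 + (-1)^1*? + (-1)^2*17 + (-1)^3*40 + (-1)^4*50 + (-1)^5*38 + (-1)^6*20=0
rank(M)=71


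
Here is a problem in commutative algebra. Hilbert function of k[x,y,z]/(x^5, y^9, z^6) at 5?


Need i<5, j<9, k<6 with i+j+k=5.
For each i, j ranges over max(0,5-i-5)..min(8,5-i):
  i=0: j in [0,5] -> 6
  i=1: j in [0,4] -> 5
  i=2: j in [0,3] -> 4
  i=3: j in [0,2] -> 3
  i=4: j in [0,1] -> 2
H(5) = 6+5+4+3+2 = 20


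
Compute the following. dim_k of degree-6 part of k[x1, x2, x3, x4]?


C(d+n-1,n-1)=C(9,3)=84


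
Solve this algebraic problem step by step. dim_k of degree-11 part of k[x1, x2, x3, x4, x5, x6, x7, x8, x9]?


C(d+n-1,n-1)=C(19,8)=75582


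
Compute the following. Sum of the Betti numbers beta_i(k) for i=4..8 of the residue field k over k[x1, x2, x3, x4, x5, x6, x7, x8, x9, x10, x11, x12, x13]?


Koszul resolution: beta_i(k)=C(n,i), n=13
C(13,4)=715, C(13,5)=1287, C(13,6)=1716, C(13,7)=1716, C(13,8)=1287
Sum=6721


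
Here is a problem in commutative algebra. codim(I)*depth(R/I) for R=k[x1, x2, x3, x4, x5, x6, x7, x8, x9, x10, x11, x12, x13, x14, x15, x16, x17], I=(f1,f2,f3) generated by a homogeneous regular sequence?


codim=3, depth=dim(R/I)=17-3=14
Product=3*14=42


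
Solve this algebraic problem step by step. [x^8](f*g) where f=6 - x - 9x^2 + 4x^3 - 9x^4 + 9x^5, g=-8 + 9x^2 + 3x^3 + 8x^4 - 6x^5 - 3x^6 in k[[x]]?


[x^8] = sum a_i*b_j, i+j=8
  -9*-3=27
  4*-6=-24
  -9*8=-72
  9*3=27
Sum=-42


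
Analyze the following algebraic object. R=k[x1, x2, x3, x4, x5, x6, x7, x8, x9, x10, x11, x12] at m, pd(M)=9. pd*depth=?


pd+depth=12
depth=12-9=3
pd*depth=9*3=27


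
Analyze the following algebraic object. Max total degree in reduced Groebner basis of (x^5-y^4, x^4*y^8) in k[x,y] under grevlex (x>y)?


LT(f1)=x^5, LT(f2)=x^4y^8, lcm=x^5y^8
S(f1,f2) = y^8*f1 - x^1*f2 = -y^12
Reduced GB = {f1, f2, y^12}; degrees 5, 12, 12
Max = 12


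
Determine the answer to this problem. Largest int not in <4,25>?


gcd(4,25)=1 => F=ab-a-b=4*25-4-25=100-29=71


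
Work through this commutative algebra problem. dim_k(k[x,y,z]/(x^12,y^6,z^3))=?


Basis: x^iy^jz^k, i<12,j<6,k<3
12*6*3=216


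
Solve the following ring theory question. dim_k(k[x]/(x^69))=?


Basis: 1,x,...,x^68
dim=69


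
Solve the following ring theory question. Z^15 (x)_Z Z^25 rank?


rank(M(x)N) = rank(M)*rank(N)
15*25 = 375


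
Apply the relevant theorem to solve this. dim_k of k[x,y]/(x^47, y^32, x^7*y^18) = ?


k[x,y]/I, I = (x^47, y^32, x^7*y^18)
Rect: 47x32=1504. Corner: (47-7)x(32-18)=560.
dim = 1504-560 = 944


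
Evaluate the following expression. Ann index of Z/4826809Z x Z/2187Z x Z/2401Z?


Exponent = lcm of the cyclic orders; pairwise coprime => product.
13^6*3^7*7^4=4826809*2187*2401=25345511310483


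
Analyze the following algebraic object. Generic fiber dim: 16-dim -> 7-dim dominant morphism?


dim(fiber)=dim(X)-dim(Y)=16-7=9


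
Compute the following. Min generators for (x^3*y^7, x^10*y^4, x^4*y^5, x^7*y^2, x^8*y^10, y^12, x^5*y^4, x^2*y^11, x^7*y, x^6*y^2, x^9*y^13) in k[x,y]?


Remove redundant (divisible by others).
x^10*y^4 redundant.
x^8*y^10 redundant.
x^7*y^2 redundant.
x^9*y^13 redundant.
Min: x^7*y, x^6*y^2, x^5*y^4, x^4*y^5, x^3*y^7, x^2*y^11, y^12
Count=7


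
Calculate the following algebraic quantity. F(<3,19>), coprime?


gcd(3,19)=1 => F=ab-a-b=3*19-3-19=57-22=35


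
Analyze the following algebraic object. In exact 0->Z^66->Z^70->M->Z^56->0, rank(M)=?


Alt sum=0:
(-1)^0*66 + (-1)^1*70 + (-1)^2*? + (-1)^3*56=0
rank(M)=60


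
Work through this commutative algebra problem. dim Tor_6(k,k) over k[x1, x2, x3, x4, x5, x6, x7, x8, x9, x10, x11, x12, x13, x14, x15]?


Koszul: C(n,i)=C(15,6)=5005


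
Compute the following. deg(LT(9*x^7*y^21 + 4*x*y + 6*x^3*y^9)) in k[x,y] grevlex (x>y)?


LT: 9*x^7*y^21
deg_x=7, deg_y=21
Total=7+21=28


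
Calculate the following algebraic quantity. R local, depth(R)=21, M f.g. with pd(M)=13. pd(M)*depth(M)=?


pd+depth=21
depth=21-13=8
pd*depth=13*8=104


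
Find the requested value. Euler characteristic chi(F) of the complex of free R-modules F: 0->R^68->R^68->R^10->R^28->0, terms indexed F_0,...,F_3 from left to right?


chi = sum (-1)^i * rank:
(-1)^0*68=68
(-1)^1*68=-68
(-1)^2*10=10
(-1)^3*28=-28
chi=-18


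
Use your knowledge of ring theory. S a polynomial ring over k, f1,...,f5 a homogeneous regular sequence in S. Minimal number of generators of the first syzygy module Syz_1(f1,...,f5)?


Regular sequence => Koszul complex is the minimal free resolution.
Syz_1 minimally generated by Koszul relations f_i*e_j - f_j*e_i (i<j): mu(Syz_1) = beta_2 = C(m,2) = m(m-1)/2
m=5
5*4/2 = 10


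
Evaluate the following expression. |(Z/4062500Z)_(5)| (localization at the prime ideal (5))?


5-primary part: 4062500=5^7*52
Size=5^7=78125


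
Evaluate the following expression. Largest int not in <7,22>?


gcd(7,22)=1 => F=ab-a-b=7*22-7-22=154-29=125


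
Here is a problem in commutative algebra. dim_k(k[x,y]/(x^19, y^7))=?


Basis: x^i*y^j, i<19, j<7
19*7=133


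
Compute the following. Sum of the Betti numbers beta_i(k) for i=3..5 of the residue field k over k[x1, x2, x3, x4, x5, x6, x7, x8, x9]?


Koszul resolution: beta_i(k)=C(n,i), n=9
C(9,3)=84, C(9,4)=126, C(9,5)=126
Sum=336


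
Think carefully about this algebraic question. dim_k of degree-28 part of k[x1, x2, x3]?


C(d+n-1,n-1)=C(30,2)=435


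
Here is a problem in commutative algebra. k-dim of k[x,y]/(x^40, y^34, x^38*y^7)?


k[x,y]/I, I = (x^40, y^34, x^38*y^7)
Rect: 40x34=1360. Corner: (40-38)x(34-7)=54.
dim = 1360-54 = 1306


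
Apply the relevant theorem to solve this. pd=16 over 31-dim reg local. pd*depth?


pd+depth=31
depth=31-16=15
pd*depth=16*15=240


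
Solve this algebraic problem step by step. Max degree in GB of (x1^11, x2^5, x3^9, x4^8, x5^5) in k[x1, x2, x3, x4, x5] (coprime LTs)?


Pure powers, coprime LTs => already GB.
Degrees: 11, 5, 9, 8, 5
Max=11


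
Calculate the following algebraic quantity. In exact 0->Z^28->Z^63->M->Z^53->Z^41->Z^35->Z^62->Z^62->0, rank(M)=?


Alt sum=0:
(-1)^0*28 + (-1)^1*63 + (-1)^2*? + (-1)^3*53 + (-1)^4*41 + (-1)^5*35 + (-1)^6*62 + (-1)^7*62=0
rank(M)=82


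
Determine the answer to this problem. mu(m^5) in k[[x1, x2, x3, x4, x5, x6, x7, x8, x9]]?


C(n+d-1,d)=C(13,5)=1287


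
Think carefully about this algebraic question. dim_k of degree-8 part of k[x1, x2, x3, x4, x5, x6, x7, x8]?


C(d+n-1,n-1)=C(15,7)=6435


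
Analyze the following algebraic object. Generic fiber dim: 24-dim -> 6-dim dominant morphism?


dim(fiber)=dim(X)-dim(Y)=24-6=18


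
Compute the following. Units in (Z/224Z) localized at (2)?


Local ring = Z/32Z.
phi(32) = 2^4*(2-1) = 16


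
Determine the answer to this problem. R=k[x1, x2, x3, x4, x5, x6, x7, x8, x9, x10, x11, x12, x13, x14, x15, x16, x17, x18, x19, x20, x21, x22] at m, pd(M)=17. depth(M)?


pd+depth=depth(R)=22
depth=22-17=5


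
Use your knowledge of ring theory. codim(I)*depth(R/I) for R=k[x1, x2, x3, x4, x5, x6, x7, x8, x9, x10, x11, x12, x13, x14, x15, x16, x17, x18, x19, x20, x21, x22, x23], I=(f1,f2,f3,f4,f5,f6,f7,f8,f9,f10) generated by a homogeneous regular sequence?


codim=10, depth=dim(R/I)=23-10=13
Product=10*13=130


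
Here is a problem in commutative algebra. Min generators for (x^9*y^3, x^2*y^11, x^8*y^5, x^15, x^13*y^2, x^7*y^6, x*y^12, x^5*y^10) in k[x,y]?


Remove redundant (divisible by others).
Min: x^15, x^13*y^2, x^9*y^3, x^8*y^5, x^7*y^6, x^5*y^10, x^2*y^11, x*y^12
Count=8


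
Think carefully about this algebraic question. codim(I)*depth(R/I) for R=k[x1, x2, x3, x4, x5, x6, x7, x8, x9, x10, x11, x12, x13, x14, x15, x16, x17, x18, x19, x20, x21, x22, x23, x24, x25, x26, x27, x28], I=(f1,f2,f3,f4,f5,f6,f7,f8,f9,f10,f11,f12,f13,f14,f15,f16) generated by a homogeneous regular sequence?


codim=16, depth=dim(R/I)=28-16=12
Product=16*12=192


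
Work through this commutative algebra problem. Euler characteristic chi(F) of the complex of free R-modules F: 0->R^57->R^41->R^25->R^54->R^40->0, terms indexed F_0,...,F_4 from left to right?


chi = sum (-1)^i * rank:
(-1)^0*57=57
(-1)^1*41=-41
(-1)^2*25=25
(-1)^3*54=-54
(-1)^4*40=40
chi=27


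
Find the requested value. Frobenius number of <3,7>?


gcd(3,7)=1 => F=ab-a-b=3*7-3-7=21-10=11


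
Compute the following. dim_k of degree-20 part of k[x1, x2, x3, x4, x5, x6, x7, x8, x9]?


C(d+n-1,n-1)=C(28,8)=3108105


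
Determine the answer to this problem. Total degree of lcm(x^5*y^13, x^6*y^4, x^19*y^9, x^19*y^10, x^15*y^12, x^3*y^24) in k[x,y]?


lcm = componentwise max:
x: max(5,6,19,19,15,3)=19
y: max(13,4,9,10,12,24)=24
Total=19+24=43


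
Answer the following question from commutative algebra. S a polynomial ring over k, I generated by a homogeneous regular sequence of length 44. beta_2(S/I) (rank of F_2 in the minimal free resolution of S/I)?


Regular sequence => Koszul complex is the minimal free resolution.
Syz_1 minimally generated by Koszul relations f_i*e_j - f_j*e_i (i<j): mu(Syz_1) = beta_2 = C(m,2) = m(m-1)/2
m=44
44*43/2 = 946


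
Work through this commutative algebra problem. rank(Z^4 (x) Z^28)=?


rank(M(x)N) = rank(M)*rank(N)
4*28 = 112


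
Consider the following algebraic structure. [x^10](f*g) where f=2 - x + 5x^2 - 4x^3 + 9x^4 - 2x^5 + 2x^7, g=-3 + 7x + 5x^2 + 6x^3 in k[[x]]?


[x^10] = sum a_i*b_j, i+j=10
  2*6=12
Sum=12


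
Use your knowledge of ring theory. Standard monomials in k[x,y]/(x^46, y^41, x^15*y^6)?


k[x,y]/I, I = (x^46, y^41, x^15*y^6)
Rect: 46x41=1886. Corner: (46-15)x(41-6)=1085.
dim = 1886-1085 = 801


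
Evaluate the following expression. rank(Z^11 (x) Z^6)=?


rank(M(x)N) = rank(M)*rank(N)
11*6 = 66


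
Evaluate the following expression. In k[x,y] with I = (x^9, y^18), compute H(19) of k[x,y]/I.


k[x,y], I = (x^9, y^18), d = 19
Need i < 9 and d-i < 18.
Range: 2 <= i <= 8.
H(19) = 7


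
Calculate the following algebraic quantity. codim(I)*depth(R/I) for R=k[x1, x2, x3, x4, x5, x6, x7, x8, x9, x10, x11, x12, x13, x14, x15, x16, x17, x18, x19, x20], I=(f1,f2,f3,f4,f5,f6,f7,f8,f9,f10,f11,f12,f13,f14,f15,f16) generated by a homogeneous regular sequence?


codim=16, depth=dim(R/I)=20-16=4
Product=16*4=64


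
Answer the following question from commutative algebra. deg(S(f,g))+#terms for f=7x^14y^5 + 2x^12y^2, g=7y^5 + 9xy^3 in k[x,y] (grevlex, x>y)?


LT(f)=7x^14y^5, LT(g)=7y^5
lcm(LM)=x^14y^5
S(f,g) (scaled by 49 to clear denominators) = 7*f - 7x^14*g = -63x^15y^3 + 14x^12y^2
2 terms, deg 18.
18+2=20


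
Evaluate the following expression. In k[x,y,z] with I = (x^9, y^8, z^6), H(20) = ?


Need i<9, j<8, k<6 with i+j+k=20.
For each i, j ranges over max(0,20-i-5)..min(7,20-i):
  i=0: j in [15,7] -> 0
  i=1: j in [14,7] -> 0
  i=2: j in [13,7] -> 0
  i=3: j in [12,7] -> 0
  i=4: j in [11,7] -> 0
  i=5: j in [10,7] -> 0
  i=6: j in [9,7] -> 0
  i=7: j in [8,7] -> 0
  i=8: j in [7,7] -> 1
H(20) = 0+0+0+0+0+0+0+0+1 = 1


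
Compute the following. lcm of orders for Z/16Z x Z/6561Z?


Exponent = lcm of the cyclic orders; pairwise coprime => product.
2^4*3^8=16*6561=104976


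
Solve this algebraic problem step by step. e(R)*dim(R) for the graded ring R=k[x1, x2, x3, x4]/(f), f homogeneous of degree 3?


e(R)=deg(f)=3, dim(R)=4-1=3
e*dim=3*3=9


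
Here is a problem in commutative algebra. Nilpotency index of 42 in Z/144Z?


42^k mod 144:
k=1: 42
k=2: 36
k=3: 72
k=4: 0
First zero at k = 4


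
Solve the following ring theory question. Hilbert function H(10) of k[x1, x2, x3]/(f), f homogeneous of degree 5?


C(12,2)-C(7,2)=66-21=45


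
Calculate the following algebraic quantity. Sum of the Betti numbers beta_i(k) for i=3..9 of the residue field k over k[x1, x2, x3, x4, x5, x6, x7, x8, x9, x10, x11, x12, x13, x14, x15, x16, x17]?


Koszul resolution: beta_i(k)=C(n,i), n=17
C(17,3)=680, C(17,4)=2380, C(17,5)=6188, C(17,6)=12376, C(17,7)=19448, C(17,8)=24310, C(17,9)=24310
Sum=89692


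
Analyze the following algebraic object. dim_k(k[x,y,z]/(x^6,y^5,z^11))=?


Basis: x^iy^jz^k, i<6,j<5,k<11
6*5*11=330


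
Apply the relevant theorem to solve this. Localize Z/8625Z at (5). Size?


5-primary part: 8625=5^3*69
Size=5^3=125


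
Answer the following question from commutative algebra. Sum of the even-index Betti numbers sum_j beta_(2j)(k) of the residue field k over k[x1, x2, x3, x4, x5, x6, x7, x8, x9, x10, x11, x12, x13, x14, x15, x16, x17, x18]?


Koszul resolution: beta_i(k)=C(n,i), n=18
sum_even C(18,i) = 2^(n-1) = 2^17 = 131072


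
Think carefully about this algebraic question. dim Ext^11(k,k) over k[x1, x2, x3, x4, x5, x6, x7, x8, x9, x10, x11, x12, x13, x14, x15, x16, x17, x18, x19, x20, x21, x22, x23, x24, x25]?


C(n,i)=C(25,11)=4457400


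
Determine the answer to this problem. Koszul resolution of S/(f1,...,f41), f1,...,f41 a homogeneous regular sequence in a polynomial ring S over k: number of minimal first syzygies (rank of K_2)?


Regular sequence => Koszul complex is the minimal free resolution.
Syz_1 minimally generated by Koszul relations f_i*e_j - f_j*e_i (i<j): mu(Syz_1) = beta_2 = C(m,2) = m(m-1)/2
m=41
41*40/2 = 820


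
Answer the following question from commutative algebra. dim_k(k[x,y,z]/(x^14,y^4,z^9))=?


Basis: x^iy^jz^k, i<14,j<4,k<9
14*4*9=504


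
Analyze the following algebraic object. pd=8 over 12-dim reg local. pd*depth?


pd+depth=12
depth=12-8=4
pd*depth=8*4=32


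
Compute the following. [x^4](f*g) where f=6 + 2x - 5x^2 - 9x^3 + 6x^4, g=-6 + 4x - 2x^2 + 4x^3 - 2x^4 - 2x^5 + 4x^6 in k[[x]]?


[x^4] = sum a_i*b_j, i+j=4
  6*-2=-12
  2*4=8
  -5*-2=10
  -9*4=-36
  6*-6=-36
Sum=-66


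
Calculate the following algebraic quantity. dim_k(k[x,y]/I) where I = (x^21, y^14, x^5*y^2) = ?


k[x,y]/I, I = (x^21, y^14, x^5*y^2)
Rect: 21x14=294. Corner: (21-5)x(14-2)=192.
dim = 294-192 = 102


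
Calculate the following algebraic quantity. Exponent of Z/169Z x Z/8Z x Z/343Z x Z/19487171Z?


Exponent = lcm of the cyclic orders; pairwise coprime => product.
13^2*2^3*7^3*11^7=169*8*343*19487171=9036902730856


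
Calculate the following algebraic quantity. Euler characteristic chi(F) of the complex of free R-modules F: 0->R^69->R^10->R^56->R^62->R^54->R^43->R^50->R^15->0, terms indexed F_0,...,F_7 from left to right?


chi = sum (-1)^i * rank:
(-1)^0*69=69
(-1)^1*10=-10
(-1)^2*56=56
(-1)^3*62=-62
(-1)^4*54=54
(-1)^5*43=-43
(-1)^6*50=50
(-1)^7*15=-15
chi=99


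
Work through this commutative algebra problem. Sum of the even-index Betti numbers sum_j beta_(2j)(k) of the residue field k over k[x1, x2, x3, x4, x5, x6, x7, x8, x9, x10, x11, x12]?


Koszul resolution: beta_i(k)=C(n,i), n=12
sum_even C(12,i) = 2^(n-1) = 2^11 = 2048


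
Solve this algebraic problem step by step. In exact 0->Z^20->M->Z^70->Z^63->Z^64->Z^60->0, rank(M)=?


Alt sum=0:
(-1)^0*20 + (-1)^1*? + (-1)^2*70 + (-1)^3*63 + (-1)^4*64 + (-1)^5*60=0
rank(M)=31


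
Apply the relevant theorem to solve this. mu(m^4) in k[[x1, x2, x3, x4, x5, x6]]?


C(n+d-1,d)=C(9,4)=126


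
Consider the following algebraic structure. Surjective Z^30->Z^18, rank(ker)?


rank(ker) = 30-18 = 12


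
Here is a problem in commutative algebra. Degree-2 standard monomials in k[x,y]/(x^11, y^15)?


k[x,y], I = (x^11, y^15), d = 2
Need i < 11 and d-i < 15.
Range: 0 <= i <= 2.
H(2) = 3


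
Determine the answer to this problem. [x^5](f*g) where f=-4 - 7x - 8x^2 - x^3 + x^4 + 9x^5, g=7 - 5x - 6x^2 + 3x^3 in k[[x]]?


[x^5] = sum a_i*b_j, i+j=5
  -8*3=-24
  -1*-6=6
  1*-5=-5
  9*7=63
Sum=40


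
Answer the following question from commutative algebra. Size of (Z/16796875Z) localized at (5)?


5-primary part: 16796875=5^8*43
Size=5^8=390625


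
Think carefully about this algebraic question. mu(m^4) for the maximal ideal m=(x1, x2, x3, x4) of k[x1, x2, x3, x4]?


Graded Nakayama: mu(m^d) = dim_k (m^d/m^(d+1)) = #degree-4 monomials in 4 vars
C(n+d-1,d)=C(7,4)=35


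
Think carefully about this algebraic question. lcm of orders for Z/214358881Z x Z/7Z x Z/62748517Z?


Exponent = lcm of the cyclic orders; pairwise coprime => product.
11^8*7^1*13^7=214358881*7*62748517=94154913219706339


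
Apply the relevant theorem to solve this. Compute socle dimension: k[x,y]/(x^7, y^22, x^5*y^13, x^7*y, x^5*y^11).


Socle = ann(m) = span of standard monomials u with x*u, y*u in I (staircase corners).
Redundant generators: x^7*y, x^5*y^13
Minimal generators: x^7, x^5*y^11, y^22
Corners: x^4y^21, x^6y^10
Socle dim=2


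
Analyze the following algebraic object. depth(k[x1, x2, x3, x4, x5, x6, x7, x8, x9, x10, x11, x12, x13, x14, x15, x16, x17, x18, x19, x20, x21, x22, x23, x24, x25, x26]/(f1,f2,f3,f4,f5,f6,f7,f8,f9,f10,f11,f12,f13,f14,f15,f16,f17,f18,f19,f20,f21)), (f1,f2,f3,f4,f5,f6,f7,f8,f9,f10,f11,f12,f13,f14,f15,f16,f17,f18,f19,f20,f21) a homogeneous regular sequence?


depth(R)=26
depth(R/I)=26-21=5


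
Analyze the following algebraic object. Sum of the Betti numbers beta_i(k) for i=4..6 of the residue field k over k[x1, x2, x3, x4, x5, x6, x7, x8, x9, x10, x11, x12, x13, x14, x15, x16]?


Koszul resolution: beta_i(k)=C(n,i), n=16
C(16,4)=1820, C(16,5)=4368, C(16,6)=8008
Sum=14196


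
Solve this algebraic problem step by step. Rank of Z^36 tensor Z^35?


rank(M(x)N) = rank(M)*rank(N)
36*35 = 1260


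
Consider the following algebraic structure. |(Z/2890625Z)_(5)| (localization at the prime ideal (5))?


5-primary part: 2890625=5^7*37
Size=5^7=78125


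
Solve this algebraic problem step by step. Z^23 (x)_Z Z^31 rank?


rank(M(x)N) = rank(M)*rank(N)
23*31 = 713
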